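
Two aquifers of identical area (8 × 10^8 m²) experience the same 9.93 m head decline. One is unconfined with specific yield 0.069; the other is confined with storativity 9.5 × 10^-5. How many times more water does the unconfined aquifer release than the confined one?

ΔV_u / ΔV_c ≈ 726

Unconfined: ΔV_u = Sy × A × Δh = 0.069 × 8 × 10^8 × 9.93 = 5.481 × 10^8 m³
Confined: ΔV_c = S × A × Δh = 9.5 × 10^-5 × 8 × 10^8 × 9.93 = 7.547 × 10^5 m³
Ratio = ΔV_u / ΔV_c = Sy / S = 0.069 / 9.5 × 10^-5 = 726.3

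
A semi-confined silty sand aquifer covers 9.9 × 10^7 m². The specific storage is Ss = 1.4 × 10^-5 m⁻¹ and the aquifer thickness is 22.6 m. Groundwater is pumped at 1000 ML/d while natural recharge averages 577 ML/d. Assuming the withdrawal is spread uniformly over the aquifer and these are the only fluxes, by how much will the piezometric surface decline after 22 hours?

S = Ss × b = 1.4 × 10^-5 m⁻¹ × 22.6 m = 3.164 × 10^-4
Net abstraction = 1000 − 577 = 423 ML/d
Q_net = 423 ML/d = 4.23 × 10^5 m³/d
t = 22 hours = 0.9167 d
ΔV = Q × t = 4.23 × 10^5 m³/d × 0.9167 d = 3.877 × 10^5 m³
Δh = ΔV / (S × A) = 3.877 × 10^5 / (3.164 × 10^-4 × 9.9 × 10^7) = 12.38 m

Δh ≈ 12.4 m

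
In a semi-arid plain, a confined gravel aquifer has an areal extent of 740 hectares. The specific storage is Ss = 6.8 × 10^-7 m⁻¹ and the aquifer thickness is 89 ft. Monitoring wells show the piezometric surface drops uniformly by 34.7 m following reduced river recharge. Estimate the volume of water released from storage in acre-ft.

ΔV ≈ 3.84 acre-ft

b = 89 ft = 27.13 m
S = Ss × b = 6.8 × 10^-7 m⁻¹ × 27.13 m = 1.845 × 10^-5
A = 740 hectares = 7.4 × 10^6 m²
ΔV = S × A × Δh = 1.845 × 10^-5 × 7.4 × 10^6 m² × 34.7 m = 4737 m³
ΔV = 4737 m³ = 3.84 acre-ft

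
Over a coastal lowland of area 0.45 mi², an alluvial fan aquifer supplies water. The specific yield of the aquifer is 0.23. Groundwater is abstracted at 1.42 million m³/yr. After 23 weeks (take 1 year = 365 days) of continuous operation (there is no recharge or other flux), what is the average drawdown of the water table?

A = 0.45 mi² = 1.165 × 10^6 m²
Q = 1.42 million m³/yr = 3890 m³/d
t = 23 weeks = 161 d
ΔV = Q × t = 3890 m³/d × 161 d = 6.264 × 10^5 m³
Δh = ΔV / (Sy × A) = 6.264 × 10^5 / (0.23 × 1.165 × 10^6) = 2.337 m

Δh ≈ 2.34 m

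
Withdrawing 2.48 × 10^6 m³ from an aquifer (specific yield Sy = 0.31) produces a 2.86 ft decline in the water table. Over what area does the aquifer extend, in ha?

Δh = 2.86 ft = 0.8717 m
A = ΔV / (Sy × Δh) = 2.48 × 10^6 / (0.31 × 0.8717) = 9.177 × 10^6 m²
A = 9.177 × 10^6 m² = 917.7 ha

A ≈ 918 ha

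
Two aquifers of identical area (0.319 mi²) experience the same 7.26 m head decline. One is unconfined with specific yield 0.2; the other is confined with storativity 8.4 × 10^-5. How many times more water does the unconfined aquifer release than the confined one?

A = 0.319 mi² = 8.262 × 10^5 m²
Unconfined: ΔV_u = Sy × A × Δh = 0.2 × 8.262 × 10^5 × 7.26 = 1.2 × 10^6 m³
Confined: ΔV_c = S × A × Δh = 8.4 × 10^-5 × 8.262 × 10^5 × 7.26 = 503.9 m³
Ratio = ΔV_u / ΔV_c = Sy / S = 0.2 / 8.4 × 10^-5 = 2381

ΔV_u / ΔV_c ≈ 2380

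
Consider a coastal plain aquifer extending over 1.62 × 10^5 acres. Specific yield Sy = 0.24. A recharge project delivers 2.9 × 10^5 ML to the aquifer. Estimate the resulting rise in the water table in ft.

Δh ≈ 6.05 ft

A = 1.62 × 10^5 acres = 6.556 × 10^8 m²
ΔV = 2.9 × 10^5 ML = 2.9 × 10^8 m³
Δh = ΔV / (Sy × A) = 2.9 × 10^8 m³ / (0.24 × 6.556 × 10^8 m²) = 1.843 m
Δh = 1.843 m = 6.047 ft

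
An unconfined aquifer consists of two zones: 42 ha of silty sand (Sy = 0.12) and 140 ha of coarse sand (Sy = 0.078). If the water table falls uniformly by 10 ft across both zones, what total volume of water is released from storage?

A₁ = 42 ha = 4.2 × 10^5 m²; A₂ = 140 ha = 1.4 × 10^6 m²
Δh = 10 ft = 3.048 m
ΔV₁ = 0.12 × 4.2 × 10^5 × 3.048 = 1.536 × 10^5 m³
ΔV₂ = 0.078 × 1.4 × 10^6 × 3.048 = 3.328 × 10^5 m³
ΔV = ΔV₁ + ΔV₂ = 4.865 × 10^5 m³

ΔV ≈ 4.86 × 10^5 m³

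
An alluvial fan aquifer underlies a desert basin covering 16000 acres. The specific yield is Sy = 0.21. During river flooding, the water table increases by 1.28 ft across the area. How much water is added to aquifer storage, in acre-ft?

A = 16000 acres = 6.475 × 10^7 m²
Δh = 1.28 ft = 0.3901 m
ΔV = Sy × A × Δh = 0.21 × 6.475 × 10^7 m² × 0.3901 m = 5.305 × 10^6 m³
ΔV = 5.305 × 10^6 m³ = 4301 acre-ft

ΔV ≈ 4300 acre-ft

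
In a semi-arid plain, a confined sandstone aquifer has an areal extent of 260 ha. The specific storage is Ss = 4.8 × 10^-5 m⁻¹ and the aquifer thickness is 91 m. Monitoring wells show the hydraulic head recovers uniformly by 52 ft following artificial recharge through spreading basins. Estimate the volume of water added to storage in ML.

S = Ss × b = 4.8 × 10^-5 m⁻¹ × 91 m = 4.368 × 10^-3
A = 260 ha = 2.6 × 10^6 m²
Δh = 52 ft = 15.85 m
ΔV = S × A × Δh = 0.004368 × 2.6 × 10^6 m² × 15.85 m = 1.8 × 10^5 m³
ΔV = 1.8 × 10^5 m³ = 180 ML

ΔV ≈ 180 ML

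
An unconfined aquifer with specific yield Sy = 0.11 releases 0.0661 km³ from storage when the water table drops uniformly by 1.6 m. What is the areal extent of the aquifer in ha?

ΔV = 0.0661 km³ = 6.61 × 10^7 m³
A = ΔV / (Sy × Δh) = 6.61 × 10^7 / (0.11 × 1.6) = 3.756 × 10^8 m²
A = 3.756 × 10^8 m² = 37560 ha

A ≈ 37600 ha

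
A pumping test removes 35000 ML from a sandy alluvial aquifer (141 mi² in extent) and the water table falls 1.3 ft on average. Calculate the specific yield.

A = 141 mi² = 3.652 × 10^8 m²
Δh = 1.3 ft = 0.3962 m
ΔV = 35000 ML = 3.5 × 10^7 m³
Sy = ΔV / (A × Δh) = 3.5 × 10^7 m³ / (3.652 × 10^8 m² × 0.3962 m) = 0.2419

Sy ≈ 0.24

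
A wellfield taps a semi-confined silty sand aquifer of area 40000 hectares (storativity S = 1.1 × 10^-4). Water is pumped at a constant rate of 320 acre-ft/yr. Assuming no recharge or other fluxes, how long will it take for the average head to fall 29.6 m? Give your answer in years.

A = 40000 hectares = 4 × 10^8 m²
ΔV = S × A × Δh = 1.1 × 10^-4 × 4 × 10^8 × 29.6 = 1.302 × 10^6 m³
Q = 320 acre-ft/yr = 1081 m³/d
t = ΔV / Q = 1.302 × 10^6 m³ / 1081 m³/d = 1204 d
t = 1204 d ≈ 3.3 years

t ≈ 3.3 years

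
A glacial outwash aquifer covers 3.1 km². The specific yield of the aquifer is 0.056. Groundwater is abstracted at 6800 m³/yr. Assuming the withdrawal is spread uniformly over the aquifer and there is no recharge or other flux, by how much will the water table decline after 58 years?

A = 3.1 km² = 3.1 × 10^6 m²
Q = 6800 m³/yr = 18.63 m³/d
t = 58 years = 21170 d
ΔV = Q × t = 18.63 m³/d × 21170 d = 3.944 × 10^5 m³
Δh = ΔV / (Sy × A) = 3.944 × 10^5 / (0.056 × 3.1 × 10^6) = 2.272 m

Δh ≈ 2.27 m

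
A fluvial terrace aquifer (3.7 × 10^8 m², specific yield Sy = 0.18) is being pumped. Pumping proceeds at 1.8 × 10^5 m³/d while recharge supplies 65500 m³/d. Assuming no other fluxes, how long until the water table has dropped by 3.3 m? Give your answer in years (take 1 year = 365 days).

t ≈ 5.26 years

ΔV = Sy × A × Δh = 0.18 × 3.7 × 10^8 × 3.3 = 2.198 × 10^8 m³
Net withdrawal = 1.8 × 10^5 − 65500 = 1.145 × 10^5 m³/d
t = ΔV / Q = 2.198 × 10^8 m³ / 1.145 × 10^5 m³/d = 1919 d
t = 1919 d ≈ 5.259 years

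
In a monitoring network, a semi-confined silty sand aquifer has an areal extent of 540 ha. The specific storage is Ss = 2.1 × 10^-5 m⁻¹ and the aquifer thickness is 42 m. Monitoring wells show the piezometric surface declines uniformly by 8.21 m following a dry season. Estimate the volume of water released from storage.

S = Ss × b = 2.1 × 10^-5 m⁻¹ × 42 m = 8.82 × 10^-4
A = 540 ha = 5.4 × 10^6 m²
ΔV = S × A × Δh = 8.82 × 10^-4 × 5.4 × 10^6 m² × 8.21 m = 39100 m³

ΔV ≈ 39100 m³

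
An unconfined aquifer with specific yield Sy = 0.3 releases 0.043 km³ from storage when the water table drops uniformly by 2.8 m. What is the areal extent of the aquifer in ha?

ΔV = 0.043 km³ = 4.3 × 10^7 m³
A = ΔV / (Sy × Δh) = 4.3 × 10^7 / (0.3 × 2.8) = 5.119 × 10^7 m²
A = 5.119 × 10^7 m² = 5119 ha

A ≈ 5120 ha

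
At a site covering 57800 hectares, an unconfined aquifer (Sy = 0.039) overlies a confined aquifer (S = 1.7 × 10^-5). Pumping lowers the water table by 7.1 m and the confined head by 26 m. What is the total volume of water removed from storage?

A = 57800 hectares = 5.78 × 10^8 m²
Unconfined: ΔV_u = Sy × A × Δh_u = 0.039 × 5.78 × 10^8 × 7.1 = 1.6 × 10^8 m³
Confined: ΔV_c = S × A × Δh_c = 1.7 × 10^-5 × 5.78 × 10^8 × 26 = 2.555 × 10^5 m³
Total ΔV = 1.6 × 10^8 + 2.555 × 10^5 = 1.603 × 10^8 m³

ΔV ≈ 1.6 × 10^8 m³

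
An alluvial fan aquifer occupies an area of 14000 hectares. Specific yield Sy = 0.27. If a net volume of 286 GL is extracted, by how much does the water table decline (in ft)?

A = 14000 hectares = 1.4 × 10^8 m²
ΔV = 286 GL = 2.86 × 10^8 m³
Δh = ΔV / (Sy × A) = 2.86 × 10^8 m³ / (0.27 × 1.4 × 10^8 m²) = 7.566 m
Δh = 7.566 m = 24.82 ft

Δh ≈ 24.8 ft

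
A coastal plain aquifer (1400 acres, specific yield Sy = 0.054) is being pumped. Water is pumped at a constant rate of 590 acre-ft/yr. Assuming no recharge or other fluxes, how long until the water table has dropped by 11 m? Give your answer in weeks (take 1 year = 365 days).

A = 1400 acres = 5.666 × 10^6 m²
ΔV = Sy × A × Δh = 0.054 × 5.666 × 10^6 × 11 = 3.365 × 10^6 m³
Q = 590 acre-ft/yr = 1994 m³/d
t = ΔV / Q = 3.365 × 10^6 m³ / 1994 m³/d = 1688 d
t = 1688 d ≈ 241.1 weeks

t ≈ 241 weeks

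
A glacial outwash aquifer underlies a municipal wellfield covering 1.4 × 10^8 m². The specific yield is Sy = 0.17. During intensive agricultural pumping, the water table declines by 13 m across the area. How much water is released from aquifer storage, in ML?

ΔV ≈ 3.09 × 10^5 ML

ΔV = Sy × A × Δh = 0.17 × 1.4 × 10^8 m² × 13 m = 3.094 × 10^8 m³
ΔV = 3.094 × 10^8 m³ = 3.094 × 10^5 ML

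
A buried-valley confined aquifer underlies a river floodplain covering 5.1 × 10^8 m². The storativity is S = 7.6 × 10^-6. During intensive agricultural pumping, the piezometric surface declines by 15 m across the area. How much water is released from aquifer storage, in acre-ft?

ΔV = S × A × Δh = 7.6 × 10^-6 × 5.1 × 10^8 m² × 15 m = 58140 m³
ΔV = 58140 m³ = 47.13 acre-ft

ΔV ≈ 47.1 acre-ft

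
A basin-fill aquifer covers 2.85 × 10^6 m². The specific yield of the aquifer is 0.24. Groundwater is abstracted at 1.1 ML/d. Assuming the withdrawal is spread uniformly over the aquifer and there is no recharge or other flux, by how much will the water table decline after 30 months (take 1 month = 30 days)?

Q = 1.1 ML/d = 1100 m³/d
t = 30 months = 900 d
ΔV = Q × t = 1100 m³/d × 900 d = 9.9 × 10^5 m³
Δh = ΔV / (Sy × A) = 9.9 × 10^5 / (0.24 × 2.85 × 10^6) = 1.447 m

Δh ≈ 1.45 m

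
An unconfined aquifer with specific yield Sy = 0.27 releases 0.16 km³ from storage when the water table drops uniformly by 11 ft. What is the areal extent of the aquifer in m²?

A ≈ 1.77 × 10^8 m²

Δh = 11 ft = 3.353 m
ΔV = 0.16 km³ = 1.6 × 10^8 m³
A = ΔV / (Sy × Δh) = 1.6 × 10^8 / (0.27 × 3.353) = 1.767 × 10^8 m²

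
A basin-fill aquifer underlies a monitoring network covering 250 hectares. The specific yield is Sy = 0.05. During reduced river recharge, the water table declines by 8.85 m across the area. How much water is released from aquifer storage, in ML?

A = 250 hectares = 2.5 × 10^6 m²
ΔV = Sy × A × Δh = 0.05 × 2.5 × 10^6 m² × 8.85 m = 1.106 × 10^6 m³
ΔV = 1.106 × 10^6 m³ = 1106 ML

ΔV ≈ 1110 ML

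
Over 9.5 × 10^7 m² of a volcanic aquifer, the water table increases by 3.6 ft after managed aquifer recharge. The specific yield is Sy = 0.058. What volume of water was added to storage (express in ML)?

ΔV ≈ 6050 ML

Δh = 3.6 ft = 1.097 m
ΔV = Sy × A × Δh = 0.058 × 9.5 × 10^7 m² × 1.097 m = 6.046 × 10^6 m³
ΔV = 6.046 × 10^6 m³ = 6046 ML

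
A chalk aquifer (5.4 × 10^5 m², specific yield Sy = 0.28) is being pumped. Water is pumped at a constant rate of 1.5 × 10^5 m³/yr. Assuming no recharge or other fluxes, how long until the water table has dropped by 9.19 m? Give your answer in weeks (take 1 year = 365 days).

ΔV = Sy × A × Δh = 0.28 × 5.4 × 10^5 × 9.19 = 1.39 × 10^6 m³
Q = 1.5 × 10^5 m³/yr = 411 m³/d
t = ΔV / Q = 1.39 × 10^6 m³ / 411 m³/d = 3381 d
t = 3381 d ≈ 483 weeks

t ≈ 483 weeks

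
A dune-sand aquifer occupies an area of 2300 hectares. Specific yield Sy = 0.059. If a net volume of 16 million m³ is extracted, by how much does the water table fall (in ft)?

A = 2300 hectares = 2.3 × 10^7 m²
ΔV = 16 million m³ = 1.6 × 10^7 m³
Δh = ΔV / (Sy × A) = 1.6 × 10^7 m³ / (0.059 × 2.3 × 10^7 m²) = 11.79 m
Δh = 11.79 m = 38.68 ft

Δh ≈ 38.7 ft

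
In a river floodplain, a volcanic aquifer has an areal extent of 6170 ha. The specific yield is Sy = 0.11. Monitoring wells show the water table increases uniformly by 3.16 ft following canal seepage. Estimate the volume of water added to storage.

ΔV ≈ 6.54 × 10^6 m³

A = 6170 ha = 6.17 × 10^7 m²
Δh = 3.16 ft = 0.9632 m
ΔV = Sy × A × Δh = 0.11 × 6.17 × 10^7 m² × 0.9632 m = 6.537 × 10^6 m³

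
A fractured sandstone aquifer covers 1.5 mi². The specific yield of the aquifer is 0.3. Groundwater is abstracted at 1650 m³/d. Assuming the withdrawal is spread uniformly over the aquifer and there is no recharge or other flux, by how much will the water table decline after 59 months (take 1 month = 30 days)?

A = 1.5 mi² = 3.885 × 10^6 m²
t = 59 months = 1770 d
ΔV = Q × t = 1650 m³/d × 1770 d = 2.921 × 10^6 m³
Δh = ΔV / (Sy × A) = 2.921 × 10^6 / (0.3 × 3.885 × 10^6) = 2.506 m

Δh ≈ 2.51 m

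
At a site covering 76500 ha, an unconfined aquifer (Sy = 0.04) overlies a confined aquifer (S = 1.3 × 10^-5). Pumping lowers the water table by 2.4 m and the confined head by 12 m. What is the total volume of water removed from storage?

A = 76500 ha = 7.65 × 10^8 m²
Unconfined: ΔV_u = Sy × A × Δh_u = 0.04 × 7.65 × 10^8 × 2.4 = 7.344 × 10^7 m³
Confined: ΔV_c = S × A × Δh_c = 1.3 × 10^-5 × 7.65 × 10^8 × 12 = 1.193 × 10^5 m³
Total ΔV = 7.344 × 10^7 + 1.193 × 10^5 = 7.356 × 10^7 m³

ΔV ≈ 7.36 × 10^7 m³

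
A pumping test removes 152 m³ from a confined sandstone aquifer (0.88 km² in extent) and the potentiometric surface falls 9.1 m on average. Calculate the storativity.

A = 0.88 km² = 8.8 × 10^5 m²
S = ΔV / (A × Δh) = 152 m³ / (8.8 × 10^5 m² × 9.1 m) = 1.898 × 10^-5

S ≈ 1.9 × 10^-5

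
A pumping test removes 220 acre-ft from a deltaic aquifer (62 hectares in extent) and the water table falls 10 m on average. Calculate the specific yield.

Sy ≈ 0.044

A = 62 hectares = 6.2 × 10^5 m²
ΔV = 220 acre-ft = 2.714 × 10^5 m³
Sy = ΔV / (A × Δh) = 2.714 × 10^5 m³ / (6.2 × 10^5 m² × 10 m) = 0.04377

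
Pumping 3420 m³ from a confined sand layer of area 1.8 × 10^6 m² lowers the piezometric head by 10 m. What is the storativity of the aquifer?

S ≈ 1.9 × 10^-4

S = ΔV / (A × Δh) = 3420 m³ / (1.8 × 10^6 m² × 10 m) = 1.9 × 10^-4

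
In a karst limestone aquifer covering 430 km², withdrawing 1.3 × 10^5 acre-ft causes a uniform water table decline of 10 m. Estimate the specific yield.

Sy ≈ 0.037

A = 430 km² = 4.3 × 10^8 m²
ΔV = 1.3 × 10^5 acre-ft = 1.604 × 10^8 m³
Sy = ΔV / (A × Δh) = 1.604 × 10^8 m³ / (4.3 × 10^8 m² × 10 m) = 0.03729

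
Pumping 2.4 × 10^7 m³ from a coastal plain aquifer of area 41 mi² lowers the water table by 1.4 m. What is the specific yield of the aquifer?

A = 41 mi² = 1.062 × 10^8 m²
Sy = ΔV / (A × Δh) = 2.4 × 10^7 m³ / (1.062 × 10^8 m² × 1.4 m) = 0.1614

Sy ≈ 0.16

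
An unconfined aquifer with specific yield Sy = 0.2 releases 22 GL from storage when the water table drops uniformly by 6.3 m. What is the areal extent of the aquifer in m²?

A ≈ 1.75 × 10^7 m²

ΔV = 22 GL = 2.2 × 10^7 m³
A = ΔV / (Sy × Δh) = 2.2 × 10^7 / (0.2 × 6.3) = 1.746 × 10^7 m²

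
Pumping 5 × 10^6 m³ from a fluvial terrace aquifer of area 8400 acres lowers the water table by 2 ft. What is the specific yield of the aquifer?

A = 8400 acres = 3.399 × 10^7 m²
Δh = 2 ft = 0.6096 m
Sy = ΔV / (A × Δh) = 5 × 10^6 m³ / (3.399 × 10^7 m² × 0.6096 m) = 0.2413

Sy ≈ 0.24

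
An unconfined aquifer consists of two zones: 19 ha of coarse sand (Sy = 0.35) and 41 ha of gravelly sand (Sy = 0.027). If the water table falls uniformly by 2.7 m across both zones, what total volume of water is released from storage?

ΔV ≈ 2.09 × 10^5 m³

A₁ = 19 ha = 1.9 × 10^5 m²; A₂ = 41 ha = 4.1 × 10^5 m²
ΔV₁ = 0.35 × 1.9 × 10^5 × 2.7 = 1.796 × 10^5 m³
ΔV₂ = 0.027 × 4.1 × 10^5 × 2.7 = 29890 m³
ΔV = ΔV₁ + ΔV₂ = 2.094 × 10^5 m³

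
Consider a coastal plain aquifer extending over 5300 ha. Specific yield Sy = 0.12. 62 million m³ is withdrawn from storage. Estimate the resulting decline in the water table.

Δh ≈ 9.75 m

A = 5300 ha = 5.3 × 10^7 m²
ΔV = 62 million m³ = 6.2 × 10^7 m³
Δh = ΔV / (Sy × A) = 6.2 × 10^7 m³ / (0.12 × 5.3 × 10^7 m²) = 9.748 m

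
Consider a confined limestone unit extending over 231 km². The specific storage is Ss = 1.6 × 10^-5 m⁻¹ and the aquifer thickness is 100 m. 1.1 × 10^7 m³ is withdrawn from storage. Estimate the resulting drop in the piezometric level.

Δh ≈ 29.8 m

S = Ss × b = 1.6 × 10^-5 m⁻¹ × 100 m = 1.6 × 10^-3
A = 231 km² = 2.31 × 10^8 m²
Δh = ΔV / (S × A) = 1.1 × 10^7 m³ / (0.0016 × 2.31 × 10^8 m²) = 29.76 m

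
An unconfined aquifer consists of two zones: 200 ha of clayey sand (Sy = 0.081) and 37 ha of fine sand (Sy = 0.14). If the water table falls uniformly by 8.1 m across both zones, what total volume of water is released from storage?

ΔV ≈ 1.73 × 10^6 m³

A₁ = 200 ha = 2 × 10^6 m²; A₂ = 37 ha = 3.7 × 10^5 m²
ΔV₁ = 0.081 × 2 × 10^6 × 8.1 = 1.312 × 10^6 m³
ΔV₂ = 0.14 × 3.7 × 10^5 × 8.1 = 4.196 × 10^5 m³
ΔV = ΔV₁ + ΔV₂ = 1.732 × 10^6 m³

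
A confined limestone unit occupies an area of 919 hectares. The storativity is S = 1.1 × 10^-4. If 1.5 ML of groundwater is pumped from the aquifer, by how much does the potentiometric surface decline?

Δh ≈ 1.48 m

A = 919 hectares = 9.19 × 10^6 m²
ΔV = 1.5 ML = 1500 m³
Δh = ΔV / (S × A) = 1500 m³ / (1.1 × 10^-4 × 9.19 × 10^6 m²) = 1.484 m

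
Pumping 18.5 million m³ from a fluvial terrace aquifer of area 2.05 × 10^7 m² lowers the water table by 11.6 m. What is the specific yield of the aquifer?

Sy ≈ 0.078

ΔV = 18.5 million m³ = 1.85 × 10^7 m³
Sy = ΔV / (A × Δh) = 1.85 × 10^7 m³ / (2.05 × 10^7 m² × 11.6 m) = 0.0778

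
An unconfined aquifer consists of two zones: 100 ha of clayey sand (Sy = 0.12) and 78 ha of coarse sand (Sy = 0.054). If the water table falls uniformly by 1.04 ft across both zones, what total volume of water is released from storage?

ΔV ≈ 51400 m³

A₁ = 100 ha = 1 × 10^6 m²; A₂ = 78 ha = 7.8 × 10^5 m²
Δh = 1.04 ft = 0.317 m
ΔV₁ = 0.12 × 1 × 10^6 × 0.317 = 38040 m³
ΔV₂ = 0.054 × 7.8 × 10^5 × 0.317 = 13350 m³
ΔV = ΔV₁ + ΔV₂ = 51390 m³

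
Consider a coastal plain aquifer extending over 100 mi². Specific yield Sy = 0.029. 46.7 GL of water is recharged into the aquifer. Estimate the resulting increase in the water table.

Δh ≈ 6.22 m

A = 100 mi² = 2.59 × 10^8 m²
ΔV = 46.7 GL = 4.67 × 10^7 m³
Δh = ΔV / (Sy × A) = 4.67 × 10^7 m³ / (0.029 × 2.59 × 10^8 m²) = 6.218 m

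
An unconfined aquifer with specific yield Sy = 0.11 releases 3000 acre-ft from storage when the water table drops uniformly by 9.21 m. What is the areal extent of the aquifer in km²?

ΔV = 3000 acre-ft = 3.7 × 10^6 m³
A = ΔV / (Sy × Δh) = 3.7 × 10^6 / (0.11 × 9.21) = 3.653 × 10^6 m²
A = 3.653 × 10^6 m² = 3.653 km²

A ≈ 3.65 km²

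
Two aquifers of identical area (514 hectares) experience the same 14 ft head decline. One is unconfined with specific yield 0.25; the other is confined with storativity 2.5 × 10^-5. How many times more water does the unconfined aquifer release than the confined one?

A = 514 hectares = 5.14 × 10^6 m²
Δh = 14 ft = 4.267 m
Unconfined: ΔV_u = Sy × A × Δh = 0.25 × 5.14 × 10^6 × 4.267 = 5.483 × 10^6 m³
Confined: ΔV_c = S × A × Δh = 2.5 × 10^-5 × 5.14 × 10^6 × 4.267 = 548.3 m³
Ratio = ΔV_u / ΔV_c = Sy / S = 0.25 / 2.5 × 10^-5 = 10000

ΔV_u / ΔV_c ≈ 10000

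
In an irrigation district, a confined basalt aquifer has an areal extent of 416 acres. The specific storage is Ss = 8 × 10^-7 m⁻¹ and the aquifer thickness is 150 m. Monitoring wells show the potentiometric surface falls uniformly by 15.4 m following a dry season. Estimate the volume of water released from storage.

S = Ss × b = 8 × 10^-7 m⁻¹ × 150 m = 1.2 × 10^-4
A = 416 acres = 1.683 × 10^6 m²
ΔV = S × A × Δh = 1.2 × 10^-4 × 1.683 × 10^6 m² × 15.4 m = 3111 m³

ΔV ≈ 3110 m³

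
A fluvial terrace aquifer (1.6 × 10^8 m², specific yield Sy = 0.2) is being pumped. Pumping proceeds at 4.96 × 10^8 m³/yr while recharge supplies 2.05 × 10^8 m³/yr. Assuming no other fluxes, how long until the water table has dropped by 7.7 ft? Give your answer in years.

t ≈ 0.258 years

Δh = 7.7 ft = 2.347 m
ΔV = Sy × A × Δh = 0.2 × 1.6 × 10^8 × 2.347 = 7.51 × 10^7 m³
Net withdrawal = 4.96 × 10^8 − 2.05 × 10^8 = 2.91 × 10^8 m³/yr = 7.973 × 10^5 m³/d
t = ΔV / Q = 7.51 × 10^7 m³ / 7.973 × 10^5 m³/d = 94.2 d
t = 94.2 d ≈ 0.2581 years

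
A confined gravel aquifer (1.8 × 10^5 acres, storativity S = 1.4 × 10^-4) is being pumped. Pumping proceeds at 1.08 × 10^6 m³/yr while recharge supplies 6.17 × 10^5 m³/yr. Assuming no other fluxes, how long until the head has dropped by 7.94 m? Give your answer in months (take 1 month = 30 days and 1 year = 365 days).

t ≈ 21.3 months

A = 1.8 × 10^5 acres = 7.284 × 10^8 m²
ΔV = S × A × Δh = 1.4 × 10^-4 × 7.284 × 10^8 × 7.94 = 8.097 × 10^5 m³
Net withdrawal = 1.08 × 10^6 − 6.17 × 10^5 = 4.63 × 10^5 m³/yr = 1268 m³/d
t = ΔV / Q = 8.097 × 10^5 m³ / 1268 m³/d = 638.3 d
t = 638.3 d ≈ 21.28 months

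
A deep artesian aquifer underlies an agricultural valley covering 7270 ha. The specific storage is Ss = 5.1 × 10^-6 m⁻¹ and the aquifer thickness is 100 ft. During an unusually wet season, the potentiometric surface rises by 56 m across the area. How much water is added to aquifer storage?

b = 100 ft = 30.48 m
S = Ss × b = 5.1 × 10^-6 m⁻¹ × 30.48 m = 1.554 × 10^-4
A = 7270 ha = 7.27 × 10^7 m²
ΔV = S × A × Δh = 1.554 × 10^-4 × 7.27 × 10^7 m² × 56 m = 6.329 × 10^5 m³

ΔV ≈ 6.33 × 10^5 m³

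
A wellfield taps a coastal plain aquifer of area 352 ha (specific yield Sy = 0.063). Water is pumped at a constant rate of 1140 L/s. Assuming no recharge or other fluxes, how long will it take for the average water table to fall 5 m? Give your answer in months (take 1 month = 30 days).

A = 352 ha = 3.52 × 10^6 m²
ΔV = Sy × A × Δh = 0.063 × 3.52 × 10^6 × 5 = 1.109 × 10^6 m³
Q = 1140 L/s = 98500 m³/d
t = ΔV / Q = 1.109 × 10^6 m³ / 98500 m³/d = 11.26 d
t = 11.26 d ≈ 0.3752 months

t ≈ 0.375 months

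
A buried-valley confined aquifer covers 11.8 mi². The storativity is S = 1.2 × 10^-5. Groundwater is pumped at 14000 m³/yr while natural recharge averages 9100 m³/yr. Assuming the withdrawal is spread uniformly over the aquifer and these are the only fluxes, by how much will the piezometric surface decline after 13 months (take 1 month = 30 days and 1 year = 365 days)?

A = 11.8 mi² = 3.056 × 10^7 m²
Net abstraction = 14000 − 9100 = 4900 m³/yr
Q_net = 4900 m³/yr = 13.42 m³/d
t = 13 months = 390 d
ΔV = Q × t = 13.42 m³/d × 390 d = 5236 m³
Δh = ΔV / (S × A) = 5236 / (1.2 × 10^-5 × 3.056 × 10^7) = 14.28 m

Δh ≈ 14.3 m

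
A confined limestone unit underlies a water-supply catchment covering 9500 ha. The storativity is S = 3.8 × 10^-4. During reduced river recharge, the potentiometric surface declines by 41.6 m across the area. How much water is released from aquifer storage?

ΔV ≈ 1.5 × 10^6 m³

A = 9500 ha = 9.5 × 10^7 m²
ΔV = S × A × Δh = 3.8 × 10^-4 × 9.5 × 10^7 m² × 41.6 m = 1.502 × 10^6 m³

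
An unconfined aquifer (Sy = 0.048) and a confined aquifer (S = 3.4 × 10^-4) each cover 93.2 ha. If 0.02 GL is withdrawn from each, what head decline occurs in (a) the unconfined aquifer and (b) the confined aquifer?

Δh_u ≈ 0.447 m; Δh_c ≈ 63.1 m

A = 93.2 ha = 9.32 × 10^5 m²
ΔV = 0.02 GL = 20000 m³
Unconfined: Δh_u = ΔV/(Sy·A) = 20000/(0.048 × 9.32 × 10^5) = 0.4471 m
Confined: Δh_c = ΔV/(S·A) = 20000/(3.4 × 10^-4 × 9.32 × 10^5) = 63.12 m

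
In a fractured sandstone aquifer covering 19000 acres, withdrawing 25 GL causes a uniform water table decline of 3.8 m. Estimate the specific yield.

Sy ≈ 0.086

A = 19000 acres = 7.689 × 10^7 m²
ΔV = 25 GL = 2.5 × 10^7 m³
Sy = ΔV / (A × Δh) = 2.5 × 10^7 m³ / (7.689 × 10^7 m² × 3.8 m) = 0.08556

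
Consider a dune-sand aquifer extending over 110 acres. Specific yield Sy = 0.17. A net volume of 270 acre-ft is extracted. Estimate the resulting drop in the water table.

Δh ≈ 4.4 m

A = 110 acres = 4.452 × 10^5 m²
ΔV = 270 acre-ft = 3.33 × 10^5 m³
Δh = ΔV / (Sy × A) = 3.33 × 10^5 m³ / (0.17 × 4.452 × 10^5 m²) = 4.401 m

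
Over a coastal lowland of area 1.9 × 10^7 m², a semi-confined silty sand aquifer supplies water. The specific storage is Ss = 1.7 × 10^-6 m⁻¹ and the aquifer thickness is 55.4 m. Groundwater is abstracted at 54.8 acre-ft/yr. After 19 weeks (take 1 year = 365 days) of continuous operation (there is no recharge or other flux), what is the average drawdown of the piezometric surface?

Δh ≈ 13.8 m

S = Ss × b = 1.7 × 10^-6 m⁻¹ × 55.4 m = 9.418 × 10^-5
Q = 54.8 acre-ft/yr = 185.2 m³/d
t = 19 weeks = 133 d
ΔV = Q × t = 185.2 m³/d × 133 d = 24630 m³
Δh = ΔV / (S × A) = 24630 / (9.418 × 10^-5 × 1.9 × 10^7) = 13.76 m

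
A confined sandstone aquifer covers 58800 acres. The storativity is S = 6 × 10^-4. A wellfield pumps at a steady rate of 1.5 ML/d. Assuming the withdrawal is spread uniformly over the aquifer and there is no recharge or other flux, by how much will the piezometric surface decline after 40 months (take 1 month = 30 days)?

Δh ≈ 12.6 m

A = 58800 acres = 2.38 × 10^8 m²
Q = 1.5 ML/d = 1500 m³/d
t = 40 months = 1200 d
ΔV = Q × t = 1500 m³/d × 1200 d = 1.8 × 10^6 m³
Δh = ΔV / (S × A) = 1.8 × 10^6 / (6 × 10^-4 × 2.38 × 10^8) = 12.61 m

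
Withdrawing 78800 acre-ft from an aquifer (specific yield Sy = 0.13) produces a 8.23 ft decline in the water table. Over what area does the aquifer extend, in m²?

Δh = 8.23 ft = 2.509 m
ΔV = 78800 acre-ft = 9.72 × 10^7 m³
A = ΔV / (Sy × Δh) = 9.72 × 10^7 / (0.13 × 2.509) = 2.981 × 10^8 m²

A ≈ 2.98 × 10^8 m²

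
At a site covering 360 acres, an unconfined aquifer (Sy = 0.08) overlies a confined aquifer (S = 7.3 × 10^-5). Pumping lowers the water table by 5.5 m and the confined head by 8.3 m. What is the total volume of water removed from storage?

ΔV ≈ 6.42 × 10^5 m³

A = 360 acres = 1.457 × 10^6 m²
Unconfined: ΔV_u = Sy × A × Δh_u = 0.08 × 1.457 × 10^6 × 5.5 = 6.41 × 10^5 m³
Confined: ΔV_c = S × A × Δh_c = 7.3 × 10^-5 × 1.457 × 10^6 × 8.3 = 882.7 m³
Total ΔV = 6.41 × 10^5 + 882.7 = 6.419 × 10^5 m³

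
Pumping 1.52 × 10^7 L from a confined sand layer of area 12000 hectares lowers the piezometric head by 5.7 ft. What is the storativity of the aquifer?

S ≈ 7.3 × 10^-5

A = 12000 hectares = 1.2 × 10^8 m²
Δh = 5.7 ft = 1.737 m
ΔV = 1.52 × 10^7 L = 15200 m³
S = ΔV / (A × Δh) = 15200 m³ / (1.2 × 10^8 m² × 1.737 m) = 7.291 × 10^-5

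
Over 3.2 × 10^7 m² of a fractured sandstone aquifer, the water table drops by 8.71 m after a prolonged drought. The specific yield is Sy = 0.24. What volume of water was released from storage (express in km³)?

ΔV = Sy × A × Δh = 0.24 × 3.2 × 10^7 m² × 8.71 m = 6.689 × 10^7 m³
ΔV = 6.689 × 10^7 m³ = 0.06689 km³

ΔV ≈ 0.0669 km³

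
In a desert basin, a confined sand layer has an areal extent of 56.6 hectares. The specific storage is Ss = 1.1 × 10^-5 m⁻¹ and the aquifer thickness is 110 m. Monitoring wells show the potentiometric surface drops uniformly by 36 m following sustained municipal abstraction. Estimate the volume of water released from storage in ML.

S = Ss × b = 1.1 × 10^-5 m⁻¹ × 110 m = 1.21 × 10^-3
A = 56.6 hectares = 5.66 × 10^5 m²
ΔV = S × A × Δh = 0.00121 × 5.66 × 10^5 m² × 36 m = 24650 m³
ΔV = 24650 m³ = 24.65 ML

ΔV ≈ 24.7 ML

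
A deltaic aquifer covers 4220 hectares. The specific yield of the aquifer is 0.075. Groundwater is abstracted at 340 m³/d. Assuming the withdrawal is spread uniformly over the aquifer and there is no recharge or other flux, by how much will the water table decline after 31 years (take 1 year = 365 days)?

A = 4220 hectares = 4.22 × 10^7 m²
t = 31 years = 11320 d
ΔV = Q × t = 340 m³/d × 11320 d = 3.847 × 10^6 m³
Δh = ΔV / (Sy × A) = 3.847 × 10^6 / (0.075 × 4.22 × 10^7) = 1.216 m

Δh ≈ 1.22 m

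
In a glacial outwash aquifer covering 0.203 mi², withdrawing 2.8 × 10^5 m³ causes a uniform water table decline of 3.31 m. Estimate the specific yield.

A = 0.203 mi² = 5.258 × 10^5 m²
Sy = ΔV / (A × Δh) = 2.8 × 10^5 m³ / (5.258 × 10^5 m² × 3.31 m) = 0.1609

Sy ≈ 0.16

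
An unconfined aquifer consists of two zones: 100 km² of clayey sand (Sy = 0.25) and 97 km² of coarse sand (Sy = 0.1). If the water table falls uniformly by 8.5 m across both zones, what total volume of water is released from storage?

A₁ = 100 km² = 1 × 10^8 m²; A₂ = 97 km² = 9.7 × 10^7 m²
ΔV₁ = 0.25 × 1 × 10^8 × 8.5 = 2.125 × 10^8 m³
ΔV₂ = 0.1 × 9.7 × 10^7 × 8.5 = 8.245 × 10^7 m³
ΔV = ΔV₁ + ΔV₂ = 2.95 × 10^8 m³

ΔV ≈ 2.95 × 10^8 m³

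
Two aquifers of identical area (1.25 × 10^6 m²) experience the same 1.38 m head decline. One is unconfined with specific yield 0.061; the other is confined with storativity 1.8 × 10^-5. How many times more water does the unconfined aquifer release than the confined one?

ΔV_u / ΔV_c ≈ 3390

Unconfined: ΔV_u = Sy × A × Δh = 0.061 × 1.25 × 10^6 × 1.38 = 1.052 × 10^5 m³
Confined: ΔV_c = S × A × Δh = 1.8 × 10^-5 × 1.25 × 10^6 × 1.38 = 31.05 m³
Ratio = ΔV_u / ΔV_c = Sy / S = 0.061 / 1.8 × 10^-5 = 3389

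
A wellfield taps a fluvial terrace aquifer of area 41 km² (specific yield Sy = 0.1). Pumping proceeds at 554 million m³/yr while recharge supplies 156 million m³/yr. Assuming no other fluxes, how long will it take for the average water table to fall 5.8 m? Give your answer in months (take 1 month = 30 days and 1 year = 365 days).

A = 41 km² = 4.1 × 10^7 m²
ΔV = Sy × A × Δh = 0.1 × 4.1 × 10^7 × 5.8 = 2.378 × 10^7 m³
Net withdrawal = 554 − 156 = 398 million m³/yr = 1.09 × 10^6 m³/d
t = ΔV / Q = 2.378 × 10^7 m³ / 1.09 × 10^6 m³/d = 21.81 d
t = 21.81 d ≈ 0.7269 months

t ≈ 0.727 months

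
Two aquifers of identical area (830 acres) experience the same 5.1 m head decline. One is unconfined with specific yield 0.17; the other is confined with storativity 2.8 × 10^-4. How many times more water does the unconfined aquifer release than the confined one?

A = 830 acres = 3.359 × 10^6 m²
Unconfined: ΔV_u = Sy × A × Δh = 0.17 × 3.359 × 10^6 × 5.1 = 2.912 × 10^6 m³
Confined: ΔV_c = S × A × Δh = 2.8 × 10^-4 × 3.359 × 10^6 × 5.1 = 4796 m³
Ratio = ΔV_u / ΔV_c = Sy / S = 0.17 / 2.8 × 10^-4 = 607.1

ΔV_u / ΔV_c ≈ 607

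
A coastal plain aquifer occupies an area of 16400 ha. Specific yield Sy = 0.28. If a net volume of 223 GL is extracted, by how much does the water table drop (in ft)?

A = 16400 ha = 1.64 × 10^8 m²
ΔV = 223 GL = 2.23 × 10^8 m³
Δh = ΔV / (Sy × A) = 2.23 × 10^8 m³ / (0.28 × 1.64 × 10^8 m²) = 4.856 m
Δh = 4.856 m = 15.93 ft

Δh ≈ 15.9 ft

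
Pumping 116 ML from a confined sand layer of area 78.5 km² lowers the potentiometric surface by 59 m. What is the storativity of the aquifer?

S ≈ 2.5 × 10^-5

A = 78.5 km² = 7.85 × 10^7 m²
ΔV = 116 ML = 1.16 × 10^5 m³
S = ΔV / (A × Δh) = 1.16 × 10^5 m³ / (7.85 × 10^7 m² × 59 m) = 2.505 × 10^-5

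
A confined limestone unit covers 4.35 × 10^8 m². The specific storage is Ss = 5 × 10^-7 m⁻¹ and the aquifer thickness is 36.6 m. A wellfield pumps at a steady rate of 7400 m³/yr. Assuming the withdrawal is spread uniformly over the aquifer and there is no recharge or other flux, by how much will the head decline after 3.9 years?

S = Ss × b = 5 × 10^-7 m⁻¹ × 36.6 m = 1.83 × 10^-5
Q = 7400 m³/yr = 20.27 m³/d
t = 3.9 years = 1424 d
ΔV = Q × t = 20.27 m³/d × 1424 d = 28860 m³
Δh = ΔV / (S × A) = 28860 / (1.83 × 10^-5 × 4.35 × 10^8) = 3.625 m

Δh ≈ 3.63 m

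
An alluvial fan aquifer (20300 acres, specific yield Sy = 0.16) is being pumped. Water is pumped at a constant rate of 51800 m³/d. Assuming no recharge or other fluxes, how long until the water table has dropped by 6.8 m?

A = 20300 acres = 8.215 × 10^7 m²
ΔV = Sy × A × Δh = 0.16 × 8.215 × 10^7 × 6.8 = 8.938 × 10^7 m³
t = ΔV / Q = 8.938 × 10^7 m³ / 51800 m³/d = 1725 d

t ≈ 1730 days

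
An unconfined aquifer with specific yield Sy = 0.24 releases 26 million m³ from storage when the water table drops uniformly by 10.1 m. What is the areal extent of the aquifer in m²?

ΔV = 26 million m³ = 2.6 × 10^7 m³
A = ΔV / (Sy × Δh) = 2.6 × 10^7 / (0.24 × 10.1) = 1.073 × 10^7 m²

A ≈ 1.07 × 10^7 m²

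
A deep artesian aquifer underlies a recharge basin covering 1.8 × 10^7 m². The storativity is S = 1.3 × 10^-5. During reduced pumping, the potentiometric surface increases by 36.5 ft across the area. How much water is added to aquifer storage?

Δh = 36.5 ft = 11.13 m
ΔV = S × A × Δh = 1.3 × 10^-5 × 1.8 × 10^7 m² × 11.13 m = 2603 m³

ΔV ≈ 2600 m³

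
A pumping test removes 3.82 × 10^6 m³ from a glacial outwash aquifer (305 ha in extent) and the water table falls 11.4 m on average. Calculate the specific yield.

A = 305 ha = 3.05 × 10^6 m²
Sy = ΔV / (A × Δh) = 3.82 × 10^6 m³ / (3.05 × 10^6 m² × 11.4 m) = 0.1099

Sy ≈ 0.11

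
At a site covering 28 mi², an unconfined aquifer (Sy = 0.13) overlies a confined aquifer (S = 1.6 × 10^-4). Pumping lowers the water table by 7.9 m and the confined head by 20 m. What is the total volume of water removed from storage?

A = 28 mi² = 7.252 × 10^7 m²
Unconfined: ΔV_u = Sy × A × Δh_u = 0.13 × 7.252 × 10^7 × 7.9 = 7.448 × 10^7 m³
Confined: ΔV_c = S × A × Δh_c = 1.6 × 10^-4 × 7.252 × 10^7 × 20 = 2.321 × 10^5 m³
Total ΔV = 7.448 × 10^7 + 2.321 × 10^5 = 7.471 × 10^7 m³

ΔV ≈ 7.47 × 10^7 m³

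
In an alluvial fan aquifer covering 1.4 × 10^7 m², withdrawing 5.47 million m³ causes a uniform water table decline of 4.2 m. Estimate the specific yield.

Sy ≈ 0.093

ΔV = 5.47 million m³ = 5.47 × 10^6 m³
Sy = ΔV / (A × Δh) = 5.47 × 10^6 m³ / (1.4 × 10^7 m² × 4.2 m) = 0.09303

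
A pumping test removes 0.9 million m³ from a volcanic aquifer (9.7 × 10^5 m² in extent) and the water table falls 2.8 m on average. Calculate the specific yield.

ΔV = 0.9 million m³ = 9 × 10^5 m³
Sy = ΔV / (A × Δh) = 9 × 10^5 m³ / (9.7 × 10^5 m² × 2.8 m) = 0.3314

Sy ≈ 0.33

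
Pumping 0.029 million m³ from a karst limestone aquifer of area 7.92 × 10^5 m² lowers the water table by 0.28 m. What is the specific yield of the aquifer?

ΔV = 0.029 million m³ = 29000 m³
Sy = ΔV / (A × Δh) = 29000 m³ / (7.92 × 10^5 m² × 0.28 m) = 0.1308

Sy ≈ 0.13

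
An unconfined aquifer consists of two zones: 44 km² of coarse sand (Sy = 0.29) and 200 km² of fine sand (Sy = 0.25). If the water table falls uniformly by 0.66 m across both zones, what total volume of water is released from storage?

A₁ = 44 km² = 4.4 × 10^7 m²; A₂ = 200 km² = 2 × 10^8 m²
ΔV₁ = 0.29 × 4.4 × 10^7 × 0.66 = 8.422 × 10^6 m³
ΔV₂ = 0.25 × 2 × 10^8 × 0.66 = 3.3 × 10^7 m³
ΔV = ΔV₁ + ΔV₂ = 4.142 × 10^7 m³

ΔV ≈ 4.14 × 10^7 m³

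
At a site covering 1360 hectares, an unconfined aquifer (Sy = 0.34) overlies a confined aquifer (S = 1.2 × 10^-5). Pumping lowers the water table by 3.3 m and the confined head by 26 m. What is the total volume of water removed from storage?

ΔV ≈ 1.53 × 10^7 m³

A = 1360 hectares = 1.36 × 10^7 m²
Unconfined: ΔV_u = Sy × A × Δh_u = 0.34 × 1.36 × 10^7 × 3.3 = 1.526 × 10^7 m³
Confined: ΔV_c = S × A × Δh_c = 1.2 × 10^-5 × 1.36 × 10^7 × 26 = 4243 m³
Total ΔV = 1.526 × 10^7 + 4243 = 1.526 × 10^7 m³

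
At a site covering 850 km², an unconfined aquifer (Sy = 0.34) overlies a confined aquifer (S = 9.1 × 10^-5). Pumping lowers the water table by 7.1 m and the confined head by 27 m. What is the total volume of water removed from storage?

A = 850 km² = 8.5 × 10^8 m²
Unconfined: ΔV_u = Sy × A × Δh_u = 0.34 × 8.5 × 10^8 × 7.1 = 2.052 × 10^9 m³
Confined: ΔV_c = S × A × Δh_c = 9.1 × 10^-5 × 8.5 × 10^8 × 27 = 2.088 × 10^6 m³
Total ΔV = 2.052 × 10^9 + 2.088 × 10^6 = 2.054 × 10^9 m³

ΔV ≈ 2.05 × 10^9 m³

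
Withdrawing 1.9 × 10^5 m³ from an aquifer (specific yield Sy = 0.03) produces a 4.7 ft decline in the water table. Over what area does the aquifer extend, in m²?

A ≈ 4.42 × 10^6 m²

Δh = 4.7 ft = 1.433 m
A = ΔV / (Sy × Δh) = 1.9 × 10^5 / (0.03 × 1.433) = 4.421 × 10^6 m²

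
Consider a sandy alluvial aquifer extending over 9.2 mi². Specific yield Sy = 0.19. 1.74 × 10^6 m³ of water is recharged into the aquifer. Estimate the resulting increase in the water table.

A = 9.2 mi² = 2.383 × 10^7 m²
Δh = ΔV / (Sy × A) = 1.74 × 10^6 m³ / (0.19 × 2.383 × 10^7 m²) = 0.3843 m

Δh ≈ 0.384 m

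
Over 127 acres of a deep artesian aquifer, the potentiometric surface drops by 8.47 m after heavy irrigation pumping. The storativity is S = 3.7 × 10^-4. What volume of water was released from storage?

A = 127 acres = 5.14 × 10^5 m²
ΔV = S × A × Δh = 3.7 × 10^-4 × 5.14 × 10^5 m² × 8.47 m = 1611 m³

ΔV ≈ 1610 m³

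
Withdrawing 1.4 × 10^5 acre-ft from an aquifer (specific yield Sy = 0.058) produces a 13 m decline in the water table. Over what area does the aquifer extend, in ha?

ΔV = 1.4 × 10^5 acre-ft = 1.727 × 10^8 m³
A = ΔV / (Sy × Δh) = 1.727 × 10^8 / (0.058 × 13) = 2.29 × 10^8 m²
A = 2.29 × 10^8 m² = 22900 ha

A ≈ 22900 ha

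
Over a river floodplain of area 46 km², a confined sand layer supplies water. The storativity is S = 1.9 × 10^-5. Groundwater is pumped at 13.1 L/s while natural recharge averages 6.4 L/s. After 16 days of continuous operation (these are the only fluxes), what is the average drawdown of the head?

Δh ≈ 10.6 m

A = 46 km² = 4.6 × 10^7 m²
Net abstraction = 13.1 − 6.4 = 6.7 L/s
Q_net = 6.7 L/s = 578.9 m³/d
ΔV = Q × t = 578.9 m³/d × 16 d = 9262 m³
Δh = ΔV / (S × A) = 9262 / (1.9 × 10^-5 × 4.6 × 10^7) = 10.6 m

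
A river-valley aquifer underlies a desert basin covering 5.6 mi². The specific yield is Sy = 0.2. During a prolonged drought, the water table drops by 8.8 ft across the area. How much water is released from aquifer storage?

ΔV ≈ 7.78 × 10^6 m³

A = 5.6 mi² = 1.45 × 10^7 m²
Δh = 8.8 ft = 2.682 m
ΔV = Sy × A × Δh = 0.2 × 1.45 × 10^7 m² × 2.682 m = 7.781 × 10^6 m³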